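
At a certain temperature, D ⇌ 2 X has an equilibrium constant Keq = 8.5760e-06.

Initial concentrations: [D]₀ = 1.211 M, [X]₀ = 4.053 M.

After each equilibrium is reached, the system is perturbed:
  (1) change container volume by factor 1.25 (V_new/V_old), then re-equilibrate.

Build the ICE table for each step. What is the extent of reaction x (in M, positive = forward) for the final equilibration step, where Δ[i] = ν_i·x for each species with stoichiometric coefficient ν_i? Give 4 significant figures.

Q₀ = 13.56 vs Keq = 8.5760e-06 ⇒ Q>K, reverse
Step 1:
                   D          X
  init         1.211      4.053
  Δ            2.024     -4.048
  eq           3.235   0.005267
  solve Keq expr → x = -2.024; check Q = 8.5760e-06
Then change container volume by factor 1.25 (V_new/V_old).
Step 2:
                   D          X
  init         2.588   0.004214
  Δ       -2.4857e-04 4.9713e-04
  eq           2.588   0.004711
  solve Keq expr → x = 2.4857e-04; check Q = 8.5760e-06

x = 2.4857e-04 M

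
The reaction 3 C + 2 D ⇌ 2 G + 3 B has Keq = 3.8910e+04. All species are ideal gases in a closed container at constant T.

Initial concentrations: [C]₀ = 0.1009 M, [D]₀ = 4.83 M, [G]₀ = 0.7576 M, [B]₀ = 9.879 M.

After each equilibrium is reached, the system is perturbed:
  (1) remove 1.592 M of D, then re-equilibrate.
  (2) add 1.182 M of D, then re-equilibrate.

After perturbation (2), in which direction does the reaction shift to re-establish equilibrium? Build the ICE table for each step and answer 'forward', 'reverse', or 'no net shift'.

Direction: forward

Q₀ = 2.3091e+04 vs Keq = 3.8910e+04 ⇒ Q<K, forward
Step 1:
                   C          D          G          B
  Initial     0.1009       4.83     0.7576      9.879
  Change    -0.01511   -0.01007    0.01007    0.01511
  Equil      0.08579       4.82     0.7677      9.894
  solve Keq expr → x = 0.005036; check Q = 3.8910e+04
Then remove 1.592 M of D.
Step 2:
                   C          D          G          B
  Initial    0.08579      3.228     0.7677      9.894
  Change     0.02409    0.01606   -0.01606   -0.02409
  Equil       0.1099      3.244     0.7516       9.87
  solve Keq expr → x = -0.008029; check Q = 3.8910e+04
Then add 1.182 M of D.
Step 3:
                   C          D          G          B
  Initial     0.1099      4.426     0.7516       9.87
  Change    -0.01919    -0.0128     0.0128    0.01919
  Equil      0.09068      4.413     0.7644      9.889
  solve Keq expr → x = 0.006398; check Q = 3.8910e+04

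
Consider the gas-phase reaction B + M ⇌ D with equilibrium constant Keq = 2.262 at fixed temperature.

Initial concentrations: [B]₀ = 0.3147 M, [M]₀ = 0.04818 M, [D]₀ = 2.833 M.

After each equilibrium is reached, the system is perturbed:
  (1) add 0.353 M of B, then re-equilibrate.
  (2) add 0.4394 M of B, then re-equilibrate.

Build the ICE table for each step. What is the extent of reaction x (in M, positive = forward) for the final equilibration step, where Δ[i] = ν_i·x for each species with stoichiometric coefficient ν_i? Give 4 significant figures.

x = 0.1115 M

Q₀ = 186.8 vs Keq = 2.262 ⇒ Q>K, reverse
Step 1:
                    B           M           D
  init         0.3147     0.04818       2.833
  Δ            0.7804      0.7804     -0.7804
  eq            1.095      0.8286       2.053
  solve Keq expr → x = -0.7804; check Q = 2.262
Then add 0.353 M of B.
Step 2:
                    B           M           D
  init          1.448      0.8286       2.053
  Δ           -0.1122     -0.1122      0.1122
  eq            1.336      0.7164       2.165
  solve Keq expr → x = 0.1122; check Q = 2.262
Then add 0.4394 M of B.
Step 3:
                    B           M           D
  init          1.775      0.7164       2.165
  Δ           -0.1115     -0.1115      0.1115
  eq            1.664      0.6049       2.276
  solve Keq expr → x = 0.1115; check Q = 2.262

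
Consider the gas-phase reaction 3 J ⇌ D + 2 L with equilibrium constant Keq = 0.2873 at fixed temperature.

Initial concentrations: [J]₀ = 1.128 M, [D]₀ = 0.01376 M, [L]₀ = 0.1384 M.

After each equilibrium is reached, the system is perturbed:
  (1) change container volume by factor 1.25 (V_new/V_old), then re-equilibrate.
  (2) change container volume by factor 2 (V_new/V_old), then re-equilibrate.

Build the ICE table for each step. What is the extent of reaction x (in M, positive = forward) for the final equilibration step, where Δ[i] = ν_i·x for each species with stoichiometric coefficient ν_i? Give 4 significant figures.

Q₀ = 1.8364e-04 vs Keq = 0.2873 ⇒ Q<K, forward
Step 1:
                   J          D          L
  I            1.128    0.01376     0.1384
  C          -0.5603     0.1868     0.3735
  E           0.5677     0.2005     0.5119
  solve Keq expr → x = 0.1868; check Q = 0.2873
Then change container volume by factor 1.25 (V_new/V_old).
Step 2:
                   J          D          L
  I           0.4541     0.1604     0.4096
  C                0          0          0
  E           0.4541     0.1604     0.4096
  solve Keq expr → x = 0; check Q = 0.2873
Then change container volume by factor 2 (V_new/V_old).
Step 3:
                   J          D          L
  I           0.2271    0.08021     0.2048
  C                0          0          0
  E           0.2271    0.08021     0.2048
  solve Keq expr → x = 0; check Q = 0.2873

x = 0 M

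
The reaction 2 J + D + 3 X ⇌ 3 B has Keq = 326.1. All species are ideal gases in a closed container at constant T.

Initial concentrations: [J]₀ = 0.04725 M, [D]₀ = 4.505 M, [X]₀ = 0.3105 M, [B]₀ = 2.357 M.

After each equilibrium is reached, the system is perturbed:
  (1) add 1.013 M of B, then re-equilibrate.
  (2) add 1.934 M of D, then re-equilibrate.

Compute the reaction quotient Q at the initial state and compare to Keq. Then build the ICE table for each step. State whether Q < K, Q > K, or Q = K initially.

Q₀ = 4.3491e+04; Q > K (proceeds reverse)

Q₀ = 4.3491e+04 vs Keq = 326.1 ⇒ Q>K, reverse
Step 1:
                  J         D         X         B
  Initial   0.04725     4.505    0.3105     2.357
  Change      0.154     0.077     0.231    -0.231
  Equil      0.2013     4.582    0.5415     2.126
  solve Keq expr → x = -0.077; check Q = 326.1
Then add 1.013 M of B.
Step 2:
                  J         D         X         B
  Initial    0.2013     4.582    0.5415     3.139
  Change    0.06567   0.03284   0.09851  -0.09851
  Equil      0.2669     4.615      0.64      3.04
  solve Keq expr → x = -0.03284; check Q = 326.1
Then add 1.934 M of D.
Step 3:
                  J         D         X         B
  Initial    0.2669     6.549      0.64      3.04
  Change   -0.02113  -0.01056  -0.03169   0.03169
  Equil      0.2458     6.538    0.6083     3.072
  solve Keq expr → x = 0.01056; check Q = 326.1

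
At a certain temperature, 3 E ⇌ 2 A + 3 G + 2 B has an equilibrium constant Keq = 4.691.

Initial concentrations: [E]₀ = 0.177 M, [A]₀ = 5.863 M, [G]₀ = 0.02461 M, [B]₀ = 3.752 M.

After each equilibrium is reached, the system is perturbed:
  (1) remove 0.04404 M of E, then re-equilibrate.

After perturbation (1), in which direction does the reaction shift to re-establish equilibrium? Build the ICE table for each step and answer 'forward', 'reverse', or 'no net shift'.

Direction: reverse

Q₀ = 1.301 vs Keq = 4.691 ⇒ Q<K, forward
Step 1:
                    E           A           G           B
  Initial       0.177       5.863     0.02461       3.752
  Change     -0.01076    0.007175     0.01076    0.007175
  Equil        0.1662        5.87     0.03537       3.759
  solve Keq expr → x = 0.003587; check Q = 4.691
Then remove 0.04404 M of E.
Step 2:
                    E           A           G           B
  Initial      0.1222        5.87     0.03537       3.759
  Change     0.007693   -0.005128   -0.007693   -0.005128
  Equil        0.1299       5.865     0.02768       3.754
  solve Keq expr → x = -0.002564; check Q = 4.691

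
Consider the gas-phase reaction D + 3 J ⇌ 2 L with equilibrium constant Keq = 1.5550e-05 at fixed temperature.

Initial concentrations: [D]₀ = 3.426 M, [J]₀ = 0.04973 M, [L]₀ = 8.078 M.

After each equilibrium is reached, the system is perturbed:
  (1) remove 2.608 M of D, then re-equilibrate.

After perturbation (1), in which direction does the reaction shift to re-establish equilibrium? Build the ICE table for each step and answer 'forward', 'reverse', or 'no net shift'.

Direction: reverse

Q₀ = 1.5487e+05 vs Keq = 1.5550e-05 ⇒ Q>K, reverse
Step 1:
                    D           J           L
  init          3.426     0.04973       8.078
  Δ             3.831       11.49      -7.661
  eq            7.257       11.54      0.4165
  solve Keq expr → x = -3.831; check Q = 1.5550e-05
Then remove 2.608 M of D.
Step 2:
                    D           J           L
  init          4.649       11.54      0.4165
  Δ           0.03838      0.1151    -0.07675
  eq            4.687       11.66      0.3398
  solve Keq expr → x = -0.03838; check Q = 1.5550e-05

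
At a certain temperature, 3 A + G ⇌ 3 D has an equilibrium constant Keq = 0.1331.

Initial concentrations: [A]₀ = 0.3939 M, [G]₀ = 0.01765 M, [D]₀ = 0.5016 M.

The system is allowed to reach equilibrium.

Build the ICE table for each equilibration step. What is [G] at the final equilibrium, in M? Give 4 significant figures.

Q₀ = 117 vs Keq = 0.1331 ⇒ Q>K, reverse
Step 1:
                    A           G           D
  Initial      0.3939     0.01765      0.5016
  Change       0.3198      0.1066     -0.3198
  Equil        0.7137      0.1242      0.1818
  solve Keq expr → x = -0.1066; check Q = 0.1331

[G]_eq = 0.1242 M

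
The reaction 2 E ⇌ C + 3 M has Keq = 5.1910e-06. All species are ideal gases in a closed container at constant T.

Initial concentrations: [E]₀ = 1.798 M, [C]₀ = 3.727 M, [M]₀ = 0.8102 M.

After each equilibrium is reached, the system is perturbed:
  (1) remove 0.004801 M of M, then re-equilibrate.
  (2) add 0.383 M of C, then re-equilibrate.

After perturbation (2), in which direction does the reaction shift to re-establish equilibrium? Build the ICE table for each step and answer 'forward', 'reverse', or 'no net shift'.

Q₀ = 0.6131 vs Keq = 5.1910e-06 ⇒ Q>K, reverse
Step 1:
                   E          C          M
  I            1.798      3.727     0.8102
  C           0.5267    -0.2634    -0.7901
  E            2.325      3.464    0.02008
  solve Keq expr → x = -0.2634; check Q = 5.1910e-06
Then remove 0.004801 M of M.
Step 2:
                   E          C          M
  I            2.325      3.464    0.01528
  C        -0.003186   0.001593    0.00478
  E            2.322      3.465    0.02006
  solve Keq expr → x = 0.001593; check Q = 5.1910e-06
Then add 0.383 M of C.
Step 3:
                   E          C          M
  I            2.322      3.848    0.02006
  C       4.5734e-04 -2.2867e-04 -6.8601e-04
  E            2.322      3.848    0.01938
  solve Keq expr → x = -2.2867e-04; check Q = 5.1910e-06

Direction: reverse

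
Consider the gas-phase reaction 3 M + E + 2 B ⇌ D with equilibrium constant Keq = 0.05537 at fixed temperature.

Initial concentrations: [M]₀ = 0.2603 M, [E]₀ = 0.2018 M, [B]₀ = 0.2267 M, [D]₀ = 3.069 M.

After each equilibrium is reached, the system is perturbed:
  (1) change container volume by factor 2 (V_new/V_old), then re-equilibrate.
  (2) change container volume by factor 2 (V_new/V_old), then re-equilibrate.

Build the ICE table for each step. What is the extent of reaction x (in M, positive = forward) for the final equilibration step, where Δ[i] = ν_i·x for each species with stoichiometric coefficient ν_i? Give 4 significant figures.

Q₀ = 1.6778e+04 vs Keq = 0.05537 ⇒ Q>K, reverse
Step 1:
                    M           E           B           D
  init         0.2603      0.2018      0.2267       3.069
  Δ             2.222      0.7407       1.481     -0.7407
  eq            2.482      0.9425       1.708       2.328
  solve Keq expr → x = -0.7407; check Q = 0.05537
Then change container volume by factor 2 (V_new/V_old).
Step 2:
                    M           E           B           D
  init          1.241      0.4712       0.854       1.164
  Δ             0.892      0.2973      0.5947     -0.2973
  eq            2.133      0.7686       1.449      0.8668
  solve Keq expr → x = -0.2973; check Q = 0.05537
Then change container volume by factor 2 (V_new/V_old).
Step 3:
                    M           E           B           D
  init          1.067      0.3843      0.7243      0.4334
  Δ             0.642       0.214       0.428      -0.214
  eq            1.709      0.5983       1.152      0.2194
  solve Keq expr → x = -0.214; check Q = 0.05537

x = -0.214 M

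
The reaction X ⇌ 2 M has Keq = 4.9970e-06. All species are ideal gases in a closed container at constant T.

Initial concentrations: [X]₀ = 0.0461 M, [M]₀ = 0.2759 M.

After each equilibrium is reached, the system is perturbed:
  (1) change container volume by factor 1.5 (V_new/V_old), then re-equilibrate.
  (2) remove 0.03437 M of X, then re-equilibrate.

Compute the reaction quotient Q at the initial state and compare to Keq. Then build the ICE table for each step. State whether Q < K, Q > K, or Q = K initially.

Q₀ = 1.651; Q > K (proceeds reverse)

Q₀ = 1.651 vs Keq = 4.9970e-06 ⇒ Q>K, reverse
Step 1:
                  X         M
  Initial    0.0461    0.2759
  Change     0.1375   -0.2749
  Equil      0.1836 9.5776e-04
  solve Keq expr → x = -0.1375; check Q = 4.9970e-06
Then change container volume by factor 1.5 (V_new/V_old).
Step 2:
                  X         M
  Initial    0.1224 6.3851e-04
  Change  -7.1636e-05 1.4327e-04
  Equil      0.1223 7.8178e-04
  solve Keq expr → x = 7.1636e-05; check Q = 4.9970e-06
Then remove 0.03437 M of X.
Step 3:
                  X         M
  Initial   0.08794 7.8178e-04
  Change  5.9330e-05 -1.1866e-04
  Equil       0.088 6.6312e-04
  solve Keq expr → x = -5.9330e-05; check Q = 4.9970e-06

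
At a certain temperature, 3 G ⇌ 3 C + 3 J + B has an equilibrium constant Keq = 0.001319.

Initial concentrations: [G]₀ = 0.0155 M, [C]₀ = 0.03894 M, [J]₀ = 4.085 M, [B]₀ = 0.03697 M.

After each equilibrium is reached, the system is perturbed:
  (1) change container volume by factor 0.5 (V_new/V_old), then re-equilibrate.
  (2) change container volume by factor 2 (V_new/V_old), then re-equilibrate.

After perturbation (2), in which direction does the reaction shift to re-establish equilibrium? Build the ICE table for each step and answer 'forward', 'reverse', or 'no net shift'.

Direction: forward

Q₀ = 39.96 vs Keq = 0.001319 ⇒ Q>K, reverse
Step 1:
                    G           C           J           B
  init         0.0155     0.03894       4.085     0.03697
  Δ           0.03436    -0.03436    -0.03436    -0.01145
  eq          0.04986    0.004585       4.051     0.02552
  solve Keq expr → x = -0.01145; check Q = 0.001319
Then change container volume by factor 0.5 (V_new/V_old).
Step 2:
                    G           C           J           B
  init        0.09971     0.00917       8.101     0.05104
  Δ           0.00529    -0.00529    -0.00529   -0.001763
  eq            0.105     0.00388       8.096     0.04927
  solve Keq expr → x = -0.001763; check Q = 0.001319
Then change container volume by factor 2 (V_new/V_old).
Step 3:
                    G           C           J           B
  init         0.0525     0.00194       4.048     0.02464
  Δ         -0.002645    0.002645    0.002645  8.8164e-04
  eq          0.04986    0.004585       4.051     0.02552
  solve Keq expr → x = 8.8164e-04; check Q = 0.001319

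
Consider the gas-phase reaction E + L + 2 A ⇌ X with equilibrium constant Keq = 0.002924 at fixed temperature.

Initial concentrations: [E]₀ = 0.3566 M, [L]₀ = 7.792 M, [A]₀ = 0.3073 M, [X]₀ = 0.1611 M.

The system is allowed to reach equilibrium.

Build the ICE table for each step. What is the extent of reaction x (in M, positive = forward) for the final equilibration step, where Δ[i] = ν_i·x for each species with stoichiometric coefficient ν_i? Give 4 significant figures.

Q₀ = 0.614 vs Keq = 0.002924 ⇒ Q>K, reverse
Step 1:
                  E         L         A         X
  Initial    0.3566     7.792    0.3073    0.1611
  Change     0.1565    0.1565     0.313   -0.1565
  Equil      0.5131     7.949    0.6203  0.004589
  solve Keq expr → x = -0.1565; check Q = 0.002924

x = -0.1565 M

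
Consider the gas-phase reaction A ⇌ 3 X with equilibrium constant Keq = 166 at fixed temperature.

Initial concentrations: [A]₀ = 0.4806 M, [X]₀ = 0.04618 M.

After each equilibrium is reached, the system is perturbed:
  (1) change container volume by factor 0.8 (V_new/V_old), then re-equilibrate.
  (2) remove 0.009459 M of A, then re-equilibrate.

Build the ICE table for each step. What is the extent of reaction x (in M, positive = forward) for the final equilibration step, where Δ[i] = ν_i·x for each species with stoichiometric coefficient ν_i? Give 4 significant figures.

Q₀ = 2.0492e-04 vs Keq = 166 ⇒ Q<K, forward
Step 1:
                  A         X
  Initial    0.4806   0.04618
  Change    -0.4628     1.388
  Equil     0.01779     1.435
  solve Keq expr → x = 0.4628; check Q = 166
Then change container volume by factor 0.8 (V_new/V_old).
Step 2:
                  A         X
  Initial   0.02223     1.793
  Change    0.01068  -0.03203
  Equil     0.03291     1.761
  solve Keq expr → x = -0.01068; check Q = 166
Then remove 0.009459 M of A.
Step 3:
                  A         X
  Initial   0.02345     1.761
  Change   0.008113  -0.02434
  Equil     0.03157     1.737
  solve Keq expr → x = -0.008113; check Q = 166

x = -0.008113 M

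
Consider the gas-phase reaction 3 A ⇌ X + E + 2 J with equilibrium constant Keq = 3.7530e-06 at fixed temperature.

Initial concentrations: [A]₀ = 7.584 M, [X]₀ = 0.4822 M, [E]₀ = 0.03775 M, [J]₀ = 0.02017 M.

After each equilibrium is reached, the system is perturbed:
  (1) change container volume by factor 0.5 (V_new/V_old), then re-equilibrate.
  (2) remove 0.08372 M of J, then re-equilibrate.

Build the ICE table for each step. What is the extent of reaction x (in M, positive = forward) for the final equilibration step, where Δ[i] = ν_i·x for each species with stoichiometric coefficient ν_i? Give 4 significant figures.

x = 0.02995 M

Q₀ = 1.6977e-08 vs Keq = 3.7530e-06 ⇒ Q<K, forward
Step 1:
                   A          X          E          J
  I            7.584     0.4822    0.03775    0.02017
  C          -0.2089    0.06962    0.06962     0.1392
  E            7.375     0.5518     0.1074     0.1594
  solve Keq expr → x = 0.06962; check Q = 3.7530e-06
Then change container volume by factor 0.5 (V_new/V_old).
Step 2:
                   A          X          E          J
  I            14.75      1.104     0.2147     0.3188
  C           0.1006   -0.03352   -0.03352   -0.06704
  E            14.85       1.07     0.1812     0.2518
  solve Keq expr → x = -0.03352; check Q = 3.7530e-06
Then remove 0.08372 M of J.
Step 3:
                   A          X          E          J
  I            14.85       1.07     0.1812     0.1681
  C         -0.08985    0.02995    0.02995     0.0599
  E            14.76        1.1     0.2112      0.228
  solve Keq expr → x = 0.02995; check Q = 3.7530e-06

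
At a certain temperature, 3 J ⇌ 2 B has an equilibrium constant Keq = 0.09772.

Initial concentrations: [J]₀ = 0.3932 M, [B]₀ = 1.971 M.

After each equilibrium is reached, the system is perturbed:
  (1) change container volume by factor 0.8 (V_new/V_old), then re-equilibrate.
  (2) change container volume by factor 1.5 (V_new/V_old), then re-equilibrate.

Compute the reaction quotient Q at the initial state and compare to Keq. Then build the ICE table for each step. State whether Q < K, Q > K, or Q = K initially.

Q₀ = 63.9 vs Keq = 0.09772 ⇒ Q>K, reverse
Step 1:
                    J           B
  Initial      0.3932       1.971
  Change        1.619      -1.079
  Equil         2.012       0.892
  solve Keq expr → x = -0.5395; check Q = 0.09772
Then change container volume by factor 0.8 (V_new/V_old).
Step 2:
                    J           B
  Initial       2.515       1.115
  Change     -0.09378     0.06252
  Equil         2.421       1.177
  solve Keq expr → x = 0.03126; check Q = 0.09772
Then change container volume by factor 1.5 (V_new/V_old).
Step 3:
                    J           B
  Initial       1.614       0.785
  Change       0.1132    -0.07546
  Equil         1.727      0.7095
  solve Keq expr → x = -0.03773; check Q = 0.09772

Q₀ = 63.9; Q > K (proceeds reverse)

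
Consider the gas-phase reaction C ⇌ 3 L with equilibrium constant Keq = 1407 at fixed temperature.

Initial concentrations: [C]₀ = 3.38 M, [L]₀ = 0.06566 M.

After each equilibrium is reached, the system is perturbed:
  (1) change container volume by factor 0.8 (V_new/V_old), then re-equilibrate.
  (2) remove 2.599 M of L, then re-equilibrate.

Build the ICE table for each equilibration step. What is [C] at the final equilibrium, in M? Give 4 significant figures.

[C]_eq = 0.4739 M

Q₀ = 8.3750e-05 vs Keq = 1407 ⇒ Q<K, forward
Step 1:
                   C          L
  init          3.38    0.06566
  Δ           -2.901      8.703
  eq          0.4791      8.768
  solve Keq expr → x = 2.901; check Q = 1407
Then change container volume by factor 0.8 (V_new/V_old).
Step 2:
                   C          L
  init        0.5989      10.96
  Δ           0.1949    -0.5848
  eq          0.7938      10.38
  solve Keq expr → x = -0.1949; check Q = 1407
Then remove 2.599 M of L.
Step 3:
                   C          L
  init        0.7938      7.777
  Δ          -0.3199     0.9598
  eq          0.4739      8.736
  solve Keq expr → x = 0.3199; check Q = 1407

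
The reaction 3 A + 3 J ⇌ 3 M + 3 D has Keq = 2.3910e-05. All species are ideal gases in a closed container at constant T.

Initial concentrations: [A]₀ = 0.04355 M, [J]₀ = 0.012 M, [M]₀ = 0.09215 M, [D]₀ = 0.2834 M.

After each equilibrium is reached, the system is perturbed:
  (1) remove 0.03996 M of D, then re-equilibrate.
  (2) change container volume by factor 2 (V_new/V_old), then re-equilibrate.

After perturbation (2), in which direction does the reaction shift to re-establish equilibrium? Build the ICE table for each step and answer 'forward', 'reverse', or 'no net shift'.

Q₀ = 1.2479e+05 vs Keq = 2.3910e-05 ⇒ Q>K, reverse
Step 1:
                  A         J         M         D
  init      0.04355     0.012   0.09215    0.2834
  Δ         0.09012   0.09012  -0.09012  -0.09012
  eq         0.1337    0.1021  0.002034    0.1933
  solve Keq expr → x = -0.03004; check Q = 2.3910e-05
Then remove 0.03996 M of D.
Step 2:
                  A         J         M         D
  init       0.1337    0.1021  0.002034    0.1533
  Δ       -4.9986e-04 -4.9986e-04 4.9986e-04 4.9986e-04
  eq         0.1332    0.1016  0.002534    0.1538
  solve Keq expr → x = 1.6662e-04; check Q = 2.3910e-05
Then change container volume by factor 2 (V_new/V_old).
Step 3:
                  A         J         M         D
  init      0.06658   0.05081  0.001267   0.07691
  Δ               0         0         0         0
  eq        0.06658   0.05081  0.001267   0.07691
  solve Keq expr → x = 0; check Q = 2.3910e-05

Direction: no net shift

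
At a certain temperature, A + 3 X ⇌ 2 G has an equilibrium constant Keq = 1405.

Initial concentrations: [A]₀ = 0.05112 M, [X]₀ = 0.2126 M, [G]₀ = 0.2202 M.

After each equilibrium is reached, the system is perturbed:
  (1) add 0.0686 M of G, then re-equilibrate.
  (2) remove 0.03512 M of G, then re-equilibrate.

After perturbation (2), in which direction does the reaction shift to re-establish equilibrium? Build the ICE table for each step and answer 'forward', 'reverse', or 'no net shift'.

Q₀ = 98.71 vs Keq = 1405 ⇒ Q<K, forward
Step 1:
                   A          X          G
  Initial    0.05112     0.2126     0.2202
  Change    -0.02722   -0.08165    0.05443
  Equil       0.0239      0.131     0.2746
  solve Keq expr → x = 0.02722; check Q = 1405
Then add 0.0686 M of G.
Step 2:
                   A          X          G
  Initial     0.0239      0.131     0.3432
  Change    0.003829    0.01149  -0.007658
  Equil      0.02773     0.1424     0.3356
  solve Keq expr → x = -0.003829; check Q = 1405
Then remove 0.03512 M of G.
Step 3:
                   A          X          G
  Initial    0.02773     0.1424     0.3005
  Change   -0.001921  -0.005763   0.003842
  Equil      0.02581     0.1367     0.3043
  solve Keq expr → x = 0.001921; check Q = 1405

Direction: forward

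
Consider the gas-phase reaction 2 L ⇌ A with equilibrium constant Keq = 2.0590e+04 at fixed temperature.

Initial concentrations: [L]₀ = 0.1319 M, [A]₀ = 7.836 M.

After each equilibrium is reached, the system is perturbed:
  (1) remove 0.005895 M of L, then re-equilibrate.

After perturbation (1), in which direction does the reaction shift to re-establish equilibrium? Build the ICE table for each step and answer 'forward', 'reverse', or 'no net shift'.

Q₀ = 450.4 vs Keq = 2.0590e+04 ⇒ Q<K, forward
Step 1:
                    L           A
  Initial      0.1319       7.836
  Change      -0.1123     0.05616
  Equil       0.01958       7.892
  solve Keq expr → x = 0.05616; check Q = 2.0590e+04
Then remove 0.005895 M of L.
Step 2:
                    L           A
  Initial     0.01368       7.892
  Change     0.005891   -0.002946
  Equil       0.01957       7.889
  solve Keq expr → x = -0.002946; check Q = 2.0590e+04

Direction: reverse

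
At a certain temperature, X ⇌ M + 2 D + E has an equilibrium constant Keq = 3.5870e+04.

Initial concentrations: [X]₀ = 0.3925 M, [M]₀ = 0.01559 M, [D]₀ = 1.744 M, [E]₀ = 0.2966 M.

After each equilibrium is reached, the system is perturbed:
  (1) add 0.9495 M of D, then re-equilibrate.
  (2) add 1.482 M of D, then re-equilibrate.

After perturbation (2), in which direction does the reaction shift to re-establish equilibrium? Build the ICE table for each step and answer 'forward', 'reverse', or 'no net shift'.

Q₀ = 0.03583 vs Keq = 3.5870e+04 ⇒ Q<K, forward
Step 1:
                   X          M          D          E
  Initial     0.3925    0.01559      1.744     0.2966
  Change     -0.3924     0.3924     0.7849     0.3924
  Equil   5.0129e-05      0.408      2.529      0.689
  solve Keq expr → x = 0.3924; check Q = 3.5870e+04
Then add 0.9495 M of D.
Step 2:
                   X          M          D          E
  Initial 5.0129e-05      0.408      3.478      0.689
  Change  4.4688e-05 -4.4688e-05 -8.9375e-05 -4.4688e-05
  Equil   9.4816e-05      0.408      3.478      0.689
  solve Keq expr → x = -4.4688e-05; check Q = 3.5870e+04
Then add 1.482 M of D.
Step 3:
                   X          M          D          E
  Initial 9.4816e-05      0.408       4.96      0.689
  Change  9.7920e-05 -9.7920e-05 -1.9584e-04 -9.7920e-05
  Equil   1.9274e-04     0.4079       4.96     0.6889
  solve Keq expr → x = -9.7920e-05; check Q = 3.5870e+04

Direction: reverse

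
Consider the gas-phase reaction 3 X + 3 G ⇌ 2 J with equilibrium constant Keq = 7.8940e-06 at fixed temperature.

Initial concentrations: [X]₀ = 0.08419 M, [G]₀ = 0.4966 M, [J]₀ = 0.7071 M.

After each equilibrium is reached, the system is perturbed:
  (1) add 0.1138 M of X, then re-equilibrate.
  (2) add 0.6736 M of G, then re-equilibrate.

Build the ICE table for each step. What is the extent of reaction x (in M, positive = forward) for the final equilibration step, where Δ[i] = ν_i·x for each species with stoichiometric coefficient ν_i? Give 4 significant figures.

Q₀ = 6842 vs Keq = 7.8940e-06 ⇒ Q>K, reverse
Step 1:
                    X           G           J
  init        0.08419      0.4966      0.7071
  Δ             1.051       1.051     -0.7006
  eq            1.135       1.547     0.00654
  solve Keq expr → x = -0.3503; check Q = 7.8940e-06
Then add 0.1138 M of X.
Step 2:
                    X           G           J
  init          1.249       1.547     0.00654
  Δ         -0.001476   -0.001476  9.8368e-04
  eq            1.247       1.546    0.007524
  solve Keq expr → x = 4.9184e-04; check Q = 7.8940e-06
Then add 0.6736 M of G.
Step 3:
                    X           G           J
  init          1.247        2.22    0.007524
  Δ         -0.007844   -0.007844    0.005229
  eq             1.24       2.212     0.01275
  solve Keq expr → x = 0.002615; check Q = 7.8940e-06

x = 0.002615 M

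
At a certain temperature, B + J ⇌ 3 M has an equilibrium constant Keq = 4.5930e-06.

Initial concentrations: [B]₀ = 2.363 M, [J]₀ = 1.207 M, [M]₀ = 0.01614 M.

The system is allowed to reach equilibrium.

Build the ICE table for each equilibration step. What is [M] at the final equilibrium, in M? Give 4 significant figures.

Q₀ = 1.4741e-06 vs Keq = 4.5930e-06 ⇒ Q<K, forward
Step 1:
                    B           J           M
  I             2.363       1.207     0.01614
  C          -0.00247    -0.00247    0.007409
  E             2.361       1.205     0.02355
  solve Keq expr → x = 0.00247; check Q = 4.5930e-06

[M]_eq = 0.02355 M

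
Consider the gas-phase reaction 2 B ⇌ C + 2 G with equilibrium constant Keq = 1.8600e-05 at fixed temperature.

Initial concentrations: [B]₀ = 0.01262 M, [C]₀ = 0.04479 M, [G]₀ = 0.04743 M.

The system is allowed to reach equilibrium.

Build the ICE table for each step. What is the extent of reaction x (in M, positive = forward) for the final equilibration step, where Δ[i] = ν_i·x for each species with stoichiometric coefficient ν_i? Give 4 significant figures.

x = -0.02287 M

Q₀ = 0.6327 vs Keq = 1.8600e-05 ⇒ Q>K, reverse
Step 1:
                  B         C         G
  Initial   0.01262   0.04479   0.04743
  Change    0.04573  -0.02287  -0.04573
  Equil     0.05835   0.02192    0.0017
  solve Keq expr → x = -0.02287; check Q = 1.8600e-05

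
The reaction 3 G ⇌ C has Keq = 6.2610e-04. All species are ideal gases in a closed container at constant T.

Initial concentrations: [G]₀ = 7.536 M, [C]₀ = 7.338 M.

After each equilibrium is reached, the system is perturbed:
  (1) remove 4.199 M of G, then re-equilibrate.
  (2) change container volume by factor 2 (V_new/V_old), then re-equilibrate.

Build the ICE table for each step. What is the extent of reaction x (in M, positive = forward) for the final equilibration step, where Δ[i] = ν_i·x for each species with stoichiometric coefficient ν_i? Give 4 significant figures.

x = -0.7232 M

Q₀ = 0.01715 vs Keq = 6.2610e-04 ⇒ Q>K, reverse
Step 1:
                   G          C
  Initial      7.536      7.338
  Change       10.67     -3.558
  Equil        18.21       3.78
  solve Keq expr → x = -3.558; check Q = 6.2610e-04
Then remove 4.199 M of G.
Step 2:
                   G          C
  Initial      14.01       3.78
  Change       2.652     -0.884
  Equil        16.66      2.896
  solve Keq expr → x = -0.884; check Q = 6.2610e-04
Then change container volume by factor 2 (V_new/V_old).
Step 3:
                   G          C
  Initial      8.331      1.448
  Change        2.17    -0.7232
  Equil         10.5     0.7249
  solve Keq expr → x = -0.7232; check Q = 6.2610e-04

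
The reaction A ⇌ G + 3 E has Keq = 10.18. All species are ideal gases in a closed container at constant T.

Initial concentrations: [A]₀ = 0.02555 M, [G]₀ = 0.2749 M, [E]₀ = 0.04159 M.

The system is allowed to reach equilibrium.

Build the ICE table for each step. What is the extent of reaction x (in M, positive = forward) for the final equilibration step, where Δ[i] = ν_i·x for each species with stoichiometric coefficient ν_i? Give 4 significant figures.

x = 0.0255 M

Q₀ = 7.7402e-04 vs Keq = 10.18 ⇒ Q<K, forward
Step 1:
                   A          G          E
  I          0.02555     0.2749    0.04159
  C          -0.0255     0.0255     0.0765
  E       4.8600e-05     0.3004     0.1181
  solve Keq expr → x = 0.0255; check Q = 10.18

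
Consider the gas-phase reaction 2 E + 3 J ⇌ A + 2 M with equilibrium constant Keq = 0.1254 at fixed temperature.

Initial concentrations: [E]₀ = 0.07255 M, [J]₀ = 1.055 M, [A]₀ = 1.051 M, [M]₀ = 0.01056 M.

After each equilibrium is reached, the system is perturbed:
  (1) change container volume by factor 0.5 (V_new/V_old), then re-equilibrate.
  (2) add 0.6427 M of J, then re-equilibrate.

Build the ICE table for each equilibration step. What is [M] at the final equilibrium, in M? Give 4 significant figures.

Q₀ = 0.01896 vs Keq = 0.1254 ⇒ Q<K, forward
Step 1:
                    E           J           A           M
  I           0.07255       1.055       1.051     0.01056
  C          -0.01162    -0.01743    0.005811     0.01162
  E           0.06093       1.038       1.057     0.02218
  solve Keq expr → x = 0.005811; check Q = 0.1254
Then change container volume by factor 0.5 (V_new/V_old).
Step 2:
                    E           J           A           M
  I            0.1219       2.075       2.114     0.04436
  C          -0.02447    -0.03671     0.01224     0.02447
  E           0.09738       2.038       2.126     0.06884
  solve Keq expr → x = 0.01224; check Q = 0.1254
Then add 0.6427 M of J.
Step 3:
                    E           J           A           M
  I           0.09738       2.681       2.126     0.06884
  C          -0.01629    -0.02443    0.008145     0.01629
  E           0.08109       2.657       2.134     0.08513
  solve Keq expr → x = 0.008145; check Q = 0.1254

[M]_eq = 0.08513 M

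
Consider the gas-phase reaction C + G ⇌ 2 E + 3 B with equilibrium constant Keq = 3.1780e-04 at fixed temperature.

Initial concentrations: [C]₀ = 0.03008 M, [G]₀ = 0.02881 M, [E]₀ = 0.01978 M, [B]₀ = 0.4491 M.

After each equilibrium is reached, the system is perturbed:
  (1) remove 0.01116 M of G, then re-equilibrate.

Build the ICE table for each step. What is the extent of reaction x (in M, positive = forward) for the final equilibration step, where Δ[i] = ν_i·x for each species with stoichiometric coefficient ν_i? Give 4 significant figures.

Q₀ = 0.04089 vs Keq = 3.1780e-04 ⇒ Q>K, reverse
Step 1:
                    C           G           E           B
  Initial     0.03008     0.02881     0.01978      0.4491
  Change     0.008656    0.008656    -0.01731    -0.02597
  Equil       0.03874     0.03747    0.002467      0.4231
  solve Keq expr → x = -0.008656; check Q = 3.1780e-04
Then remove 0.01116 M of G.
Step 2:
                    C           G           E           B
  Initial     0.03874     0.02631    0.002467      0.4231
  Change   1.9150e-04  1.9150e-04 -3.8301e-04 -5.7451e-04
  Equil       0.03893      0.0265    0.002084      0.4226
  solve Keq expr → x = -1.9150e-04; check Q = 3.1780e-04

x = -1.9150e-04 M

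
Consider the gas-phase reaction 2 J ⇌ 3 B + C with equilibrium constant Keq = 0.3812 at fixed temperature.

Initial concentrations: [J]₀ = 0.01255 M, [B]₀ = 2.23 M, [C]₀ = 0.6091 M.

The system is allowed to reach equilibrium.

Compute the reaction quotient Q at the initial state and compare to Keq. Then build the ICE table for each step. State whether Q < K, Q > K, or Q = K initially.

Q₀ = 4.2886e+04; Q > K (proceeds reverse)

Q₀ = 4.2886e+04 vs Keq = 0.3812 ⇒ Q>K, reverse
Step 1:
                   J          B          C
  init       0.01255       2.23     0.6091
  Δ           0.7895     -1.184    -0.3947
  eq           0.802      1.046     0.2144
  solve Keq expr → x = -0.3947; check Q = 0.3812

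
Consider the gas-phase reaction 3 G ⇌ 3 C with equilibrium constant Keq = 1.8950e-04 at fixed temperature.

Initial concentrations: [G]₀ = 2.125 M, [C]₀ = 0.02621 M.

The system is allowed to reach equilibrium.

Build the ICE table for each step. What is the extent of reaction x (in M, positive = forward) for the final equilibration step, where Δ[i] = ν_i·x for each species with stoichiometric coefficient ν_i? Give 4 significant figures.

Q₀ = 1.8764e-06 vs Keq = 1.8950e-04 ⇒ Q<K, forward
Step 1:
                    G           C
  Initial       2.125     0.02621
  Change     -0.09064     0.09064
  Equil         2.034      0.1169
  solve Keq expr → x = 0.03021; check Q = 1.8950e-04

x = 0.03021 M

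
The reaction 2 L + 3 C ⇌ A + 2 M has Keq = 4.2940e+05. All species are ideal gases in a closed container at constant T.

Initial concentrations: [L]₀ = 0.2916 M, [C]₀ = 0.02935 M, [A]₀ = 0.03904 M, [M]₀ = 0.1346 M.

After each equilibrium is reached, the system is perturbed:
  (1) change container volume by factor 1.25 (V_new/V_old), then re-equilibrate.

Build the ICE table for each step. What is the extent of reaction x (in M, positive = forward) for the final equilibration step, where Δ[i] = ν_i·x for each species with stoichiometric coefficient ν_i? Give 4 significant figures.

x = -1.3530e-04 M

Q₀ = 329 vs Keq = 4.2940e+05 ⇒ Q<K, forward
Step 1:
                    L           C           A           M
  Initial      0.2916     0.02935     0.03904      0.1346
  Change      -0.0174    -0.02611    0.008702      0.0174
  Equil        0.2742    0.003245     0.04774       0.152
  solve Keq expr → x = 0.008702; check Q = 4.2940e+05
Then change container volume by factor 1.25 (V_new/V_old).
Step 2:
                    L           C           A           M
  Initial      0.2194    0.002596     0.03819      0.1216
  Change   2.7059e-04  4.0589e-04 -1.3530e-04 -2.7059e-04
  Equil        0.2196    0.003002     0.03806      0.1213
  solve Keq expr → x = -1.3530e-04; check Q = 4.2940e+05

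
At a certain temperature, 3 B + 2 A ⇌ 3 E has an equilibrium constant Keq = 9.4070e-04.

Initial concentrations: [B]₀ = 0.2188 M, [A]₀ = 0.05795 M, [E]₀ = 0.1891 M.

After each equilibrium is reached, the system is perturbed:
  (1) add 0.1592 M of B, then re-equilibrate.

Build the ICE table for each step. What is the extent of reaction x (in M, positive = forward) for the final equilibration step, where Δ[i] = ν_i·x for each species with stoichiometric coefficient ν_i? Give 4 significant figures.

Q₀ = 192.2 vs Keq = 9.4070e-04 ⇒ Q>K, reverse
Step 1:
                    B           A           E
  init         0.2188     0.05795      0.1891
  Δ            0.1769       0.118     -0.1769
  eq           0.3957      0.1759     0.01217
  solve Keq expr → x = -0.05898; check Q = 9.4070e-04
Then add 0.1592 M of B.
Step 2:
                    B           A           E
  init         0.5549      0.1759     0.01217
  Δ         -0.004561   -0.003041    0.004561
  eq           0.5504      0.1729     0.01673
  solve Keq expr → x = 0.00152; check Q = 9.4070e-04

x = 0.00152 M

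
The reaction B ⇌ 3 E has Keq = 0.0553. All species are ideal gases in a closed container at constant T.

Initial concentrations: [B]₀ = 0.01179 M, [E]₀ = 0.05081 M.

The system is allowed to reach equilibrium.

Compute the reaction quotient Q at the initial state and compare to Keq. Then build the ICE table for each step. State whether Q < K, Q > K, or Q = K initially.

Q₀ = 0.01113 vs Keq = 0.0553 ⇒ Q<K, forward
Step 1:
                   B          E
  init       0.01179    0.05081
  Δ        -0.005943    0.01783
  eq        0.005847    0.06864
  solve Keq expr → x = 0.005943; check Q = 0.0553

Q₀ = 0.01113; Q < K (proceeds forward)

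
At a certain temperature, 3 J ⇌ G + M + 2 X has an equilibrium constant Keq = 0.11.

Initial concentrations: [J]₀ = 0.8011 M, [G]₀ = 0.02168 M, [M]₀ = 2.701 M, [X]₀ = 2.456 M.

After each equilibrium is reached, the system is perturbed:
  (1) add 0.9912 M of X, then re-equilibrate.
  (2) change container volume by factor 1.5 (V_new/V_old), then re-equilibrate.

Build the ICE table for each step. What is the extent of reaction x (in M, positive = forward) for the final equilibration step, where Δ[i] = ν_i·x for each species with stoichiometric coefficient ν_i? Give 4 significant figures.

Q₀ = 0.687 vs Keq = 0.11 ⇒ Q>K, reverse
Step 1:
                   J          G          M          X
  init        0.8011    0.02168      2.701      2.456
  Δ          0.05202   -0.01734   -0.01734   -0.03468
  eq          0.8531   0.004341      2.684      2.421
  solve Keq expr → x = -0.01734; check Q = 0.11
Then add 0.9912 M of X.
Step 2:
                   J          G          M          X
  init        0.8531   0.004341      2.684      3.413
  Δ         0.006298  -0.002099  -0.002099  -0.004199
  eq          0.8594   0.002241      2.682      3.408
  solve Keq expr → x = -0.002099; check Q = 0.11
Then change container volume by factor 1.5 (V_new/V_old).
Step 3:
                   J          G          M          X
  init        0.5729   0.001494      1.788      2.272
  Δ        -0.002155 7.1827e-04 7.1827e-04   0.001437
  eq          0.5708   0.002213      1.788      2.274
  solve Keq expr → x = 7.1827e-04; check Q = 0.11

x = 7.1827e-04 M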